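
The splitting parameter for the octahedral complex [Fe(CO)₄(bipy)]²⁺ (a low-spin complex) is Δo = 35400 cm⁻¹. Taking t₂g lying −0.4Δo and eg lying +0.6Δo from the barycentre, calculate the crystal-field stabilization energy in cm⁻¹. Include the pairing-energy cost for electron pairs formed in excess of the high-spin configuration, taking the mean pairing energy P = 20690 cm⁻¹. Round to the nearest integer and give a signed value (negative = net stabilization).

-43580

Ligand charges: 4×(+0) from CO and 1×(+0) from bipy sum to +0; with overall charge +2, Fe is +2.
Group 8 minus oxidation state +2 gives a d⁶ configuration for Fe²⁺.
The d⁶ electrons fill as t₂g⁶ eg⁰.
Orbital CFSE = 6(-0.4) + 0(0.6) = -2.4Δo = -2.4 × 35400 = -84960 cm⁻¹.
Relative to high-spin t₂g⁴ eg² (1 paired), the low-spin configuration has 2 additional pairs, contributing +2 × 20690 = +41380 cm⁻¹.
Net CFSE = -84960 + 41380 = -43580 cm⁻¹.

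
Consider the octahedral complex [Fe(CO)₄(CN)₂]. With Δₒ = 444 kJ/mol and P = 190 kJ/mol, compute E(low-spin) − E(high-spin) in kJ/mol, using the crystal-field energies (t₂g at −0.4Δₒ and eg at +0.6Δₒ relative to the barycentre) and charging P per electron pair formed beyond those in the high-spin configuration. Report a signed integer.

-508

Ligand charges: 4×(+0) from CO and 2×(-1) from CN⁻ sum to -2; with overall charge +0, Fe is +2.
Fe is in group 8, so Fe²⁺ is d⁶ (8 − 2 = 6).
In the high-spin limit (t₂g⁴ eg²) the orbital term is -0.4Δₒ = -178 kJ/mol, with no excess pairing.
Low-spin: t₂g⁶ eg⁰, orbital CFSE = -2.4Δₒ = -1066 kJ/mol; plus 2 excess pairs × P = +380 kJ/mol; total -686 kJ/mol.
Thus E(LS) − E(HS) = -508 kJ/mol.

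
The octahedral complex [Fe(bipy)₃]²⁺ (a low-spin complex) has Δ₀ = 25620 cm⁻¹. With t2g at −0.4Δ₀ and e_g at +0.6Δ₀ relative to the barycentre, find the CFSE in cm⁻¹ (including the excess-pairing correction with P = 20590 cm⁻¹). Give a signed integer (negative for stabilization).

bipy is neutral, so the +2 overall charge sits on Fe: oxidation state +2.
Fe²⁺: group 8, so d-count = 8 − 2 = 6.
The d⁶ electrons fill as t2g^6 e_g^0.
Orbital CFSE = 6(-0.4) + 0(0.6) = -2.4Δ₀ = -2.4 × 25620 = -61488 cm⁻¹.
Pairing penalty: 3 pairs vs 1 in the high-spin reference → 2 extra × P = 41180 cm⁻¹.
Overall CFSE = -61488 + 41180 = -20308 cm⁻¹.

-20308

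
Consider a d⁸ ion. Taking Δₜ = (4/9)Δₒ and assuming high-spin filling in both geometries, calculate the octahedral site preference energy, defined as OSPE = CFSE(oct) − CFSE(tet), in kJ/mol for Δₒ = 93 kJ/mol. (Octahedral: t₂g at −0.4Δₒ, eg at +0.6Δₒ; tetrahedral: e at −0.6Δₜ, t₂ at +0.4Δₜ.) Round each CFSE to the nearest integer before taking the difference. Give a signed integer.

-79

Octahedral (high-spin): t₂g⁶ eg², CFSE = 6(−0.4) + 2(+0.6) = -1.2Δₒ = -1.2 × 93 = -112 kJ/mol.
Tetrahedral: e⁴ t₂⁴, CFSE = 4(−0.6) + 4(+0.4) = -0.8Δₜ = -0.8 × (4/9) × 93 = -33 kJ/mol.
Subtracting, OSPE = -112 − (-33) = -79 kJ/mol.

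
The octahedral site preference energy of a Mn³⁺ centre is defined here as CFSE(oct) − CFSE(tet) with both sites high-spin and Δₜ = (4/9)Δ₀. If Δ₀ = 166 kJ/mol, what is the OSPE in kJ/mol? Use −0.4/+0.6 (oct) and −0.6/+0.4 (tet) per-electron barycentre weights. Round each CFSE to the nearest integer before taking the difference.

Mn³⁺: group 7, so d-count = 7 − 3 = 4.
Octahedral high-spin t2g^3 e_g^1: CFSE = -0.6 × 166 = -100 kJ/mol.
In a tetrahedral site the filling is e^2 t2^2: CFSE(tet) = -0.4Δₜ = -0.4 × (4/9)(166) = -30 kJ/mol.
Subtracting, OSPE = -100 − (-30) = -70 kJ/mol.

-70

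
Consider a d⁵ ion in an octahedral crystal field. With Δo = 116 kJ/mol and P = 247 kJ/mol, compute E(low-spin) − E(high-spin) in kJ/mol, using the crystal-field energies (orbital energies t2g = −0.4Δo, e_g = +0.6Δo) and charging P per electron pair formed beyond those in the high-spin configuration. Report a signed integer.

High-spin: t2g^3 e_g^2, CFSE = 0.0Δo = 0 kJ/mol.
Low-spin t2g^5 e_g^0 gives -2.0Δo = -232 kJ/mol, but forming 2 extra pairs costs 2P = 494 kJ/mol, so E(LS) = -232 + 494 = 262 kJ/mol.
E(LS) − E(HS) = 262 − (0) = 262 kJ/mol.

262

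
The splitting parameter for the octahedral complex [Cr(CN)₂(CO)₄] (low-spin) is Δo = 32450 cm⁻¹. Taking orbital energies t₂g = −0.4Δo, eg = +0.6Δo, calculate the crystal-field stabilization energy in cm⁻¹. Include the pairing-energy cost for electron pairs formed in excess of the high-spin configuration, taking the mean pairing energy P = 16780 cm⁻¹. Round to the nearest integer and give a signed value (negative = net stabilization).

-35140

Ligand charges: 2×(-1) from CN⁻ and 4×(+0) from CO sum to -2; with overall charge +0, Cr is +2.
Group 6 minus oxidation state +2 gives a d⁴ configuration for Cr²⁺.
Electron filling gives t₂g⁴ eg⁰.
Orbital CFSE = 4(-0.4) + 0(0.6) = -1.6Δo = -1.6 × 32450 = -51920 cm⁻¹.
Pairing penalty: 1 pair vs 0 in the high-spin reference → 1 extra × P = 16780 cm⁻¹.
Combining: -51920 + 16780 = -35140 cm⁻¹.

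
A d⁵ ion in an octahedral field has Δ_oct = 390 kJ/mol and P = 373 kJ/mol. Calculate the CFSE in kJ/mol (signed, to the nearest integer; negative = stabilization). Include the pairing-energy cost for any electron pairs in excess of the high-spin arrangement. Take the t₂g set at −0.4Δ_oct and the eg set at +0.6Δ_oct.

Here Δ_oct > P (390 > 373), so the low-spin state is favoured.
Filling d⁵ accordingly: t₂g⁵ eg⁰.
Orbital CFSE = -2.0Δ_oct = -2.0 × 390 = -780 kJ/mol.
Excess pairs vs high-spin: 2 − 0 = 2; pairing cost = +746 kJ/mol.
Net CFSE = -780 + 746 = -34 kJ/mol.

-34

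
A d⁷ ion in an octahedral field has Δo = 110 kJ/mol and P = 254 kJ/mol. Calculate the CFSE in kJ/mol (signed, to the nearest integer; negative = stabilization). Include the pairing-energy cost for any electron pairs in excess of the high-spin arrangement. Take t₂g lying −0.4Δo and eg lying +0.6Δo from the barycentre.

-88

Δo < P, so pairing is avoided: the ground state is high-spin.
Filling d⁷ accordingly: t₂g⁵ eg².
Orbital CFSE = -0.8Δo = -0.8 × 110 = -88 kJ/mol.
High-spin has no excess pairs, so no pairing correction applies.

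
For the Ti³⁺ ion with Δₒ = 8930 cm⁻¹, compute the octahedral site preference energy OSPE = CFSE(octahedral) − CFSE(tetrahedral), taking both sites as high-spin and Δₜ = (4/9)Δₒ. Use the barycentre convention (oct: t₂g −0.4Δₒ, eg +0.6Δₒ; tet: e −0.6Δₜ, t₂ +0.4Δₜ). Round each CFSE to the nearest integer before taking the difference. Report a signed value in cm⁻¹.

Ti is in group 4, so Ti³⁺ is d¹ (4 − 3 = 1).
Octahedral high-spin t₂g¹ eg⁰: CFSE = -0.4 × 8930 = -3572 cm⁻¹.
In a tetrahedral site the filling is e¹ t₂⁰: CFSE(tet) = -0.6Δₜ = -0.6 × (4/9)(8930) = -2381 cm⁻¹.
OSPE = CFSE(oct) − CFSE(tet) = -3572 − (-2381) = -1191 cm⁻¹.

-1191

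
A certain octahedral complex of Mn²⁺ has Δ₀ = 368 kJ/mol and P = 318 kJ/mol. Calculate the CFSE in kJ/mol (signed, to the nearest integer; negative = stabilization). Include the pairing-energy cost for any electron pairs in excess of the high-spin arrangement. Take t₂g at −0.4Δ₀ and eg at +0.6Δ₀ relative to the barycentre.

Mn sits in group 7; removing 2 electrons leaves Mn²⁺ with 7 − 2 = 5 d electrons.
With Δ₀ > P the complex is low-spin.
Configuration: t₂g⁵ eg⁰.
Orbital CFSE = -2.0Δ₀ = -2.0 × 368 = -736 kJ/mol.
Excess pairs vs high-spin: 2 − 0 = 2; pairing cost = +636 kJ/mol.
Net CFSE = -736 + 636 = -100 kJ/mol.

-100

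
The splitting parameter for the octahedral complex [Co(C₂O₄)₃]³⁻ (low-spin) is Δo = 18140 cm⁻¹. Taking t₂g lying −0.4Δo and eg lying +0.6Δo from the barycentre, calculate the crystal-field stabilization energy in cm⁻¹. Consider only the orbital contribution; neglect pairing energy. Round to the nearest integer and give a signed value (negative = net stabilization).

Each C₂O₄²⁻ contributes -2; 3 × (-2) = -6. With overall charge -3, Co is in the +3 oxidation state.
Group 9 minus oxidation state +3 gives a d⁶ configuration for Co³⁺.
The d⁶ electrons fill as t₂g⁶ eg⁰.
CFSE(orbital) = 6×(-0.4Δo) + 0×(0.6Δo) = -2.4Δo; with Δo = 18140 cm⁻¹ that is -43536 cm⁻¹.

-43536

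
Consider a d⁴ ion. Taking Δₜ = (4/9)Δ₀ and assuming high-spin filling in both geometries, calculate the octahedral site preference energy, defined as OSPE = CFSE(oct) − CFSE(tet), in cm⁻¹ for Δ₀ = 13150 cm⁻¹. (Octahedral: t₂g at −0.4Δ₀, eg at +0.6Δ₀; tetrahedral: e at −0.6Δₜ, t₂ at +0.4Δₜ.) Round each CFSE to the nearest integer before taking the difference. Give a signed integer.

-5552

Octahedral (high-spin): t₂g³ eg¹, CFSE = 3(−0.4) + 1(+0.6) = -0.6Δ₀ = -0.6 × 13150 = -7890 cm⁻¹.
Tetrahedral: e² t₂², CFSE = 2(−0.6) + 2(+0.4) = -0.4Δₜ = -0.4 × (4/9) × 13150 = -2338 cm⁻¹.
Subtracting, OSPE = -7890 − (-2338) = -5552 cm⁻¹.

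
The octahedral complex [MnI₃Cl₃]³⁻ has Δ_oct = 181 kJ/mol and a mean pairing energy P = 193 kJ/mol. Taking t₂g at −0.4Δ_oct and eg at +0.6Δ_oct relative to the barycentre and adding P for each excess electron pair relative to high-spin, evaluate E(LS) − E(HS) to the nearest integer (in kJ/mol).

Ligand charges: 3×(-1) from I⁻ and 3×(-1) from Cl⁻ sum to -6; with overall charge -3, Mn is +3.
Mn sits in group 7; removing 3 electrons leaves Mn³⁺ with 7 − 3 = 4 d electrons.
High-spin: t₂g³ eg¹, CFSE = -0.6Δ_oct = -109 kJ/mol.
For low-spin the configuration is t₂g⁴ eg⁰: orbital energy -1.6 × 181 = -290 kJ/mol, and 1 additional pair relative to high-spin adds 193 kJ/mol, giving -97 kJ/mol.
Thus E(LS) − E(HS) = 12 kJ/mol.

12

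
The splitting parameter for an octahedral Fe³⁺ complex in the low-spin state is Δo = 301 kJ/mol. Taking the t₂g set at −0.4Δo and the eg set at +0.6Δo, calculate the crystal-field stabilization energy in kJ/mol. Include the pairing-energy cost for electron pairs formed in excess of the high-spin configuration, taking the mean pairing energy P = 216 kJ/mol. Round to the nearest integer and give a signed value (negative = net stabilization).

Fe is in group 8, so Fe³⁺ is d⁵ (8 − 3 = 5).
The d⁵ electrons fill as t₂g⁵ eg⁰.
Orbital CFSE = 5(-0.4) + 0(0.6) = -2.0Δo = -2.0 × 301 = -602 kJ/mol.
Pairing penalty: 2 pairs vs 0 in the high-spin reference → 2 extra × P = 432 kJ/mol.
Net CFSE = -602 + 432 = -170 kJ/mol.

-170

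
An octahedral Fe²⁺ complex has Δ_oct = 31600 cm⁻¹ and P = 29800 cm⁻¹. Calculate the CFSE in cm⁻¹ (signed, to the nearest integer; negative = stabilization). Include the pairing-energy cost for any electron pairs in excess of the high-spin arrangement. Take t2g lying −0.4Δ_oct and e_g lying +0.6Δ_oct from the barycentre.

-16240

Fe sits in group 8; removing 2 electrons leaves Fe²⁺ with 8 − 2 = 6 d electrons.
Here Δ_oct > P (31600 > 29800), so the low-spin state is favoured.
Filling d⁶ accordingly: t2g^6 e_g^0.
Orbital CFSE = -2.4Δ_oct = -2.4 × 31600 = -75840 cm⁻¹.
Excess pairs vs high-spin: 3 − 1 = 2; pairing cost = +59600 cm⁻¹.
Net CFSE = -75840 + 59600 = -16240 cm⁻¹.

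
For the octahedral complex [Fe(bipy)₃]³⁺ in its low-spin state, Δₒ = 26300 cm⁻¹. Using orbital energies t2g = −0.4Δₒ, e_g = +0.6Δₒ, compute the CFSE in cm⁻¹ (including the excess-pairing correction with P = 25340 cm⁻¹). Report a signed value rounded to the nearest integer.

bipy is neutral, so the +3 overall charge sits on Fe: oxidation state +3.
Fe is in group 8, so Fe³⁺ is d⁵ (8 − 3 = 5).
Electron filling gives t2g^5 e_g^0.
Orbital CFSE = 5(-0.4) + 0(0.6) = -2.0Δₒ = -2.0 × 26300 = -52600 cm⁻¹.
High-spin d⁵ would be t2g^3 e_g^2 with 0 pairs; low-spin has 2, so 2 excess pairs cost +2P = +50680 cm⁻¹.
Combining: -52600 + 50680 = -1920 cm⁻¹.

-1920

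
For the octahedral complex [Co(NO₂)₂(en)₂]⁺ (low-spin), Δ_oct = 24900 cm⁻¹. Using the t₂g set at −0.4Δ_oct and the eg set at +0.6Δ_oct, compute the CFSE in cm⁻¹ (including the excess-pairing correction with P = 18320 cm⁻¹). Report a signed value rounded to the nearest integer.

Ligand charges: 2×(-1) from NO₂⁻ and 2×(+0) from en sum to -2; with overall charge +1, Co is +3.
Group 9 minus oxidation state +3 gives a d⁶ configuration for Co³⁺.
Configuration: t₂g⁶ eg⁰.
The orbital stabilization is -2.4Δ_oct = -2.4 × 24900 = -59760 cm⁻¹.
High-spin d⁶ would be t₂g⁴ eg² with 1 pair; low-spin has 3, so 2 excess pairs cost +2P = +36640 cm⁻¹.
Net CFSE = -59760 + 36640 = -23120 cm⁻¹.

-23120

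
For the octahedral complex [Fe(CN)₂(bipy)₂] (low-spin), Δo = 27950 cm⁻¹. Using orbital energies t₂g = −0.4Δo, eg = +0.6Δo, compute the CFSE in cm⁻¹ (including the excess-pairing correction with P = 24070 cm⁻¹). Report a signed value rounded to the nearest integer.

-18940

Ligand charges: 2×(-1) from CN⁻ and 2×(+0) from bipy sum to -2; with overall charge +0, Fe is +2.
Fe sits in group 8; removing 2 electrons leaves Fe²⁺ with 8 − 2 = 6 d electrons.
Electron filling gives t₂g⁶ eg⁰.
Orbital CFSE = 6(-0.4) + 0(0.6) = -2.4Δo = -2.4 × 27950 = -67080 cm⁻¹.
Relative to high-spin t₂g⁴ eg² (1 paired), the low-spin configuration has 2 additional pairs, contributing +2 × 24070 = +48140 cm⁻¹.
Combining: -67080 + 48140 = -18940 cm⁻¹.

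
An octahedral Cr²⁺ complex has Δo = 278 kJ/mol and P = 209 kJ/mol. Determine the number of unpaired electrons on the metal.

2

Cr²⁺: group 6, so d-count = 6 − 2 = 4.
Here Δo > P (278 > 209), so the low-spin state is favoured.
Configuration: t₂g⁴ eg⁰.
Unpaired electrons: 2.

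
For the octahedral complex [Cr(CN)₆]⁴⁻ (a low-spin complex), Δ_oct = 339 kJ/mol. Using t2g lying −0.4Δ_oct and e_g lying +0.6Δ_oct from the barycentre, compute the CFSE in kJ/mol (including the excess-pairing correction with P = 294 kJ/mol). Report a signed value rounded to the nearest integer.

-248

Each CN⁻ contributes -1; 6 × (-1) = -6. With overall charge -4, Cr is in the +2 oxidation state.
Group 6 minus oxidation state +2 gives a d⁴ configuration for Cr²⁺.
Electron filling gives t2g^4 e_g^0.
CFSE(orbital) = 4×(-0.4Δ_oct) + 0×(0.6Δ_oct) = -1.6Δ_oct; with Δ_oct = 339 kJ/mol that is -542 kJ/mol.
High-spin d⁴ would be t2g^3 e_g^1 with 0 pairs; low-spin has 1, so 1 excess pair costs +1P = +294 kJ/mol.
Net CFSE = -542 + 294 = -248 kJ/mol.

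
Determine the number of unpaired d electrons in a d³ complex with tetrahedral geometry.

Tetrahedral splitting is small, so the complex is high-spin.
Configuration: e² t₂¹, giving 3 unpaired electrons.

3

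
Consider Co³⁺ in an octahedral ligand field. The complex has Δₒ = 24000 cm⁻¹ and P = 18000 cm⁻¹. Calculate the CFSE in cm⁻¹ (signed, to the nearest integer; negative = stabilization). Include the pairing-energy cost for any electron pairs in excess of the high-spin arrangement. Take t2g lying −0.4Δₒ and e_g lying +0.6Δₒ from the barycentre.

-21600

Co sits in group 9; removing 3 electrons leaves Co³⁺ with 9 − 3 = 6 d electrons.
With Δₒ > P the complex is low-spin.
Configuration: t2g^6 e_g^0.
Orbital CFSE = -2.4Δₒ = -2.4 × 24000 = -57600 cm⁻¹.
Excess pairs vs high-spin: 3 − 1 = 2; pairing cost = +36000 cm⁻¹.
Net CFSE = -57600 + 36000 = -21600 cm⁻¹.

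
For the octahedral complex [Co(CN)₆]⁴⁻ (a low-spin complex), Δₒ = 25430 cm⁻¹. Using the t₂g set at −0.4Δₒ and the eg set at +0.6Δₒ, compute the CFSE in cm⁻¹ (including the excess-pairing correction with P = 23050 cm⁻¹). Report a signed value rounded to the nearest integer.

Each CN⁻ contributes -1; 6 × (-1) = -6. With overall charge -4, Co is in the +2 oxidation state.
Co sits in group 9; removing 2 electrons leaves Co²⁺ with 9 − 2 = 7 d electrons.
Electron filling gives t₂g⁶ eg¹.
The orbital stabilization is -1.8Δₒ = -1.8 × 25430 = -45774 cm⁻¹.
Relative to high-spin t₂g⁵ eg² (2 paired), the low-spin configuration has 1 additional pair, contributing +1 × 23050 = +23050 cm⁻¹.
Overall CFSE = -45774 + 23050 = -22724 cm⁻¹.

-22724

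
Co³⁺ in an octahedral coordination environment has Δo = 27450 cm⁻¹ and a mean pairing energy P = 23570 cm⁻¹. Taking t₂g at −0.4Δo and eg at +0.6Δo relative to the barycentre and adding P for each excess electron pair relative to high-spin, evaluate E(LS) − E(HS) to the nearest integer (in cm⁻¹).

Group 9 minus oxidation state +3 gives a d⁶ configuration for Co³⁺.
High-spin d⁶ fills as t₂g⁴ eg² with CFSE 4(−0.4) + 2(+0.6) = -0.4Δo = -10980 cm⁻¹.
For low-spin the configuration is t₂g⁶ eg⁰: orbital energy -2.4 × 27450 = -65880 cm⁻¹, and 2 additional pairs relative to high-spin add 47140 cm⁻¹, giving -18740 cm⁻¹.
E(LS) − E(HS) = -18740 − (-10980) = -7760 cm⁻¹.

-7760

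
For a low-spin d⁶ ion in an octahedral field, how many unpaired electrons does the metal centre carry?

Configuration: t₂g⁶ eg⁰, giving 0 unpaired electrons.

0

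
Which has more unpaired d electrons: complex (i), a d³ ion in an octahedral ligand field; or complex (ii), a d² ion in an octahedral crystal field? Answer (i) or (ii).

(i): t2g^3 e_g^0 → 3 unpaired.
(ii): t₂g² eg⁰ → 2 unpaired.
So (i) has more unpaired electrons.

(i)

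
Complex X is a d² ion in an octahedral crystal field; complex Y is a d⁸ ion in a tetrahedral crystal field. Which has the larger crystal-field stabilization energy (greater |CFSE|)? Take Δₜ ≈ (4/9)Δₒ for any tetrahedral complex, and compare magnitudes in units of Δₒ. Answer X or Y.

X: t2g^2 e_g^0, CFSE = -0.8Δₒ.
Y: Tetrahedral fields are weak (Δₜ ≈ 4/9 Δₒ), so electrons fill high-spin; e⁴ t₂⁴, CFSE = -0.8Δₜ ≈ -0.36Δₒ.
So X has the larger |CFSE|.

X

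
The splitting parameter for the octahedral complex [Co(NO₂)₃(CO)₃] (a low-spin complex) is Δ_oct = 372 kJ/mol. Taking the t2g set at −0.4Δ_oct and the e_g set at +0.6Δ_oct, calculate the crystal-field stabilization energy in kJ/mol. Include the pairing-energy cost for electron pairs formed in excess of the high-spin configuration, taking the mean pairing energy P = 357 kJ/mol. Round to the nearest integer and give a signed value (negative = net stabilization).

-179

Ligand charges: 3×(-1) from NO₂⁻ and 3×(+0) from CO sum to -3; with overall charge +0, Co is +3.
Group 9 minus oxidation state +3 gives a d⁶ configuration for Co³⁺.
Electron filling gives t2g^6 e_g^0.
CFSE(orbital) = 6×(-0.4Δ_oct) + 0×(0.6Δ_oct) = -2.4Δ_oct; with Δ_oct = 372 kJ/mol that is -893 kJ/mol.
Pairing penalty: 3 pairs vs 1 in the high-spin reference → 2 extra × P = 714 kJ/mol.
Overall CFSE = -893 + 714 = -179 kJ/mol.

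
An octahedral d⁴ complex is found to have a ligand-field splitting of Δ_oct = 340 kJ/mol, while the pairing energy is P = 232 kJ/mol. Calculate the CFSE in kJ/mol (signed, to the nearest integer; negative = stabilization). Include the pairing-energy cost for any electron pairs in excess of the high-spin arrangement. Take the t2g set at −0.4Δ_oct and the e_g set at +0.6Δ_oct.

With Δ_oct > P the complex is low-spin.
Filling d⁴ accordingly: t2g^4 e_g^0.
Orbital CFSE = -1.6Δ_oct = -1.6 × 340 = -544 kJ/mol.
Excess pairs vs high-spin: 1 − 0 = 1; pairing cost = +232 kJ/mol.
Net CFSE = -544 + 232 = -312 kJ/mol.

-312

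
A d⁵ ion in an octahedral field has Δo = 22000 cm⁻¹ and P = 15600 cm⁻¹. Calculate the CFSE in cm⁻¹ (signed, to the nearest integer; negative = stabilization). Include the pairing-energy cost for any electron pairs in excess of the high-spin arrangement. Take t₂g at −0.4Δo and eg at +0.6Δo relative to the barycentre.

With Δo > P the complex is low-spin.
That gives t₂g⁵ eg⁰.
Orbital CFSE = -2.0Δo = -2.0 × 22000 = -44000 cm⁻¹.
Excess pairs vs high-spin: 2 − 0 = 2; pairing cost = +31200 cm⁻¹.
Net CFSE = -44000 + 31200 = -12800 cm⁻¹.

-12800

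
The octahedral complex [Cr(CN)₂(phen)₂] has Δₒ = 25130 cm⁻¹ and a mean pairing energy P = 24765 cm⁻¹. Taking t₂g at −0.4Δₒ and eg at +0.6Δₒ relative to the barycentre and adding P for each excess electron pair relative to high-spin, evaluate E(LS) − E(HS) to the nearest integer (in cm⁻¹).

Ligand charges: 2×(-1) from CN⁻ and 2×(+0) from phen sum to -2; with overall charge +0, Cr is +2.
Cr is in group 6, so Cr²⁺ is d⁴ (6 − 2 = 4).
High-spin d⁴ fills as t₂g³ eg¹ with CFSE 3(−0.4) + 1(+0.6) = -0.6Δₒ = -15078 cm⁻¹.
Low-spin: t₂g⁴ eg⁰, orbital CFSE = -1.6Δₒ = -40208 cm⁻¹; plus 1 excess pair × P = +24765 cm⁻¹; total -15443 cm⁻¹.
E(LS) − E(HS) = -15443 − (-15078) = -365 cm⁻¹.

-365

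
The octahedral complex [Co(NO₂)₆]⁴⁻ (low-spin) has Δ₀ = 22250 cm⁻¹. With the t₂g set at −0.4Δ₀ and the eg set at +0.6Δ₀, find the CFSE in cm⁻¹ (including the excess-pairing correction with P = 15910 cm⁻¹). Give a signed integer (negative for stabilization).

-24140

Each NO₂⁻ contributes -1; 6 × (-1) = -6. With overall charge -4, Co is in the +2 oxidation state.
Co is in group 9, so Co²⁺ is d⁷ (9 − 2 = 7).
The d⁷ electrons fill as t₂g⁶ eg¹.
CFSE(orbital) = 6×(-0.4Δ₀) + 1×(0.6Δ₀) = -1.8Δ₀; with Δ₀ = 22250 cm⁻¹ that is -40050 cm⁻¹.
High-spin d⁷ would be t₂g⁵ eg² with 2 pairs; low-spin has 3, so 1 excess pair costs +1P = +15910 cm⁻¹.
Net CFSE = -40050 + 15910 = -24140 cm⁻¹.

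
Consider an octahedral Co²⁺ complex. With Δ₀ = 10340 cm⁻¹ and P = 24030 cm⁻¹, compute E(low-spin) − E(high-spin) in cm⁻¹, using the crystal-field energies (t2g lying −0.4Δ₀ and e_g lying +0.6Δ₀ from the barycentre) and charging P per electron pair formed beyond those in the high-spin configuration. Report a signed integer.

13690

Group 9 minus oxidation state +2 gives a d⁷ configuration for Co²⁺.
High-spin: t2g^5 e_g^2, CFSE = -0.8Δ₀ = -8272 cm⁻¹.
For low-spin the configuration is t2g^6 e_g^1: orbital energy -1.8 × 10340 = -18612 cm⁻¹, and 1 additional pair relative to high-spin adds 24030 cm⁻¹, giving 5418 cm⁻¹.
E(LS) − E(HS) = 5418 − (-8272) = 13690 cm⁻¹.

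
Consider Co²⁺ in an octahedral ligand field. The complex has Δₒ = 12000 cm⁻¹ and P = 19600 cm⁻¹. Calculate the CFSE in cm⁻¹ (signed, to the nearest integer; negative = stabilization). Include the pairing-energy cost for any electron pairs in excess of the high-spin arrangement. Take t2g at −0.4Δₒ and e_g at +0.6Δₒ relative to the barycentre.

Co is in group 9, so Co²⁺ is d⁷ (9 − 2 = 7).
Here Δₒ < P (12000 < 19600), so the high-spin state is favoured.
That gives t2g^5 e_g^2.
Orbital CFSE = -0.8Δₒ = -0.8 × 12000 = -9600 cm⁻¹.
High-spin has no excess pairs, so no pairing correction applies.

-9600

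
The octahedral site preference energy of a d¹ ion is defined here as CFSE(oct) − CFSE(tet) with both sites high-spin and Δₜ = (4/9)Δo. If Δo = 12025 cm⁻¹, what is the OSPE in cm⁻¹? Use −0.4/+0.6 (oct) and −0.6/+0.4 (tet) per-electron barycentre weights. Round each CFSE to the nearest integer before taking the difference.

-1603

In an octahedral site d¹ (HS) is t₂g¹ eg⁰, giving CFSE(oct) = -0.4Δo = -4810 cm⁻¹.
In a tetrahedral site the filling is e¹ t₂⁰: CFSE(tet) = -0.6Δₜ = -0.6 × (4/9)(12025) = -3207 cm⁻¹.
OSPE = -4810 − (-3207) = -1603 cm⁻¹.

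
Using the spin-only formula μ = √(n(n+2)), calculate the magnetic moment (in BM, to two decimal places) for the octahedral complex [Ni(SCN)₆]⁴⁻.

2.83 BM

Each SCN⁻ contributes -1; 6 × (-1) = -6. With overall charge -4, Ni is in the +2 oxidation state.
Ni sits in group 10; removing 2 electrons leaves Ni²⁺ with 10 − 2 = 8 d electrons.
Configuration: t2g^6 e_g^2 → 2 unpaired electrons.
μ(spin-only) = √[2(2+2)] = √8 ≈ 2.83 BM.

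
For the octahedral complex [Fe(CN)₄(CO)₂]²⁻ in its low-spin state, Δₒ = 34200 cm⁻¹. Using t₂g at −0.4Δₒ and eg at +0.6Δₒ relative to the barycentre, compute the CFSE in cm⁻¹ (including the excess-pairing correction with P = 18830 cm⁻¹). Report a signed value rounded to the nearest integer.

Ligand charges: 4×(-1) from CN⁻ and 2×(+0) from CO sum to -4; with overall charge -2, Fe is +2.
Group 8 minus oxidation state +2 gives a d⁶ configuration for Fe²⁺.
Configuration: t₂g⁶ eg⁰.
Orbital CFSE = 6(-0.4) + 0(0.6) = -2.4Δₒ = -2.4 × 34200 = -82080 cm⁻¹.
Relative to high-spin t₂g⁴ eg² (1 paired), the low-spin configuration has 2 additional pairs, contributing +2 × 18830 = +37660 cm⁻¹.
Net CFSE = -82080 + 37660 = -44420 cm⁻¹.

-44420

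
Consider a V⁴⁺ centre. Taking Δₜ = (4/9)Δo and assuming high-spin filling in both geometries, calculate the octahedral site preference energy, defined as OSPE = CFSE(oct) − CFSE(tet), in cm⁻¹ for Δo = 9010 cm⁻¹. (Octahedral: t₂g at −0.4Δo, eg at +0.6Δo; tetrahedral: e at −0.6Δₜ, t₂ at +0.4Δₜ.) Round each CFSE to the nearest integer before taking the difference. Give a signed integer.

-1201

V is in group 5, so V⁴⁺ is d¹ (5 − 4 = 1).
In an octahedral site d¹ (HS) is t₂g¹ eg⁰, giving CFSE(oct) = -0.4Δo = -3604 cm⁻¹.
Tetrahedral: e¹ t₂⁰, CFSE = 1(−0.6) + 0(+0.4) = -0.6Δₜ = -0.6 × (4/9) × 9010 = -2403 cm⁻¹.
OSPE = -3604 − (-2403) = -1201 cm⁻¹.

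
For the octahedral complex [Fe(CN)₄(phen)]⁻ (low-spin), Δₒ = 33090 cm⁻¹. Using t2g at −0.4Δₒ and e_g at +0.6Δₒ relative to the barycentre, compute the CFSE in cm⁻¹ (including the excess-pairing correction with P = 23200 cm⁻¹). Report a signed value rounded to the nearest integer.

-19780

Ligand charges: 4×(-1) from CN⁻ and 1×(+0) from phen sum to -4; with overall charge -1, Fe is +3.
Fe³⁺: group 8, so d-count = 8 − 3 = 5.
The d⁵ electrons fill as t2g^5 e_g^0.
CFSE(orbital) = 5×(-0.4Δₒ) + 0×(0.6Δₒ) = -2.0Δₒ; with Δₒ = 33090 cm⁻¹ that is -66180 cm⁻¹.
Relative to high-spin t2g^3 e_g^2 (0 paired), the low-spin configuration has 2 additional pairs, contributing +2 × 23200 = +46400 cm⁻¹.
Overall CFSE = -66180 + 46400 = -19780 cm⁻¹.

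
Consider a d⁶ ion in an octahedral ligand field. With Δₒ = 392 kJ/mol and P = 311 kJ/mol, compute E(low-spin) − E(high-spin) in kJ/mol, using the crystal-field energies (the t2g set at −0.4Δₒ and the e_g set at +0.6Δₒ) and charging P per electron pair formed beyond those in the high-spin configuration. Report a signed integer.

In the high-spin limit (t2g^4 e_g^2) the orbital term is -0.4Δₒ = -157 kJ/mol, with no excess pairing.
Low-spin: t2g^6 e_g^0, orbital CFSE = -2.4Δₒ = -941 kJ/mol; plus 2 excess pairs × P = +622 kJ/mol; total -319 kJ/mol.
E(LS) − E(HS) = -319 − (-157) = -162 kJ/mol.

-162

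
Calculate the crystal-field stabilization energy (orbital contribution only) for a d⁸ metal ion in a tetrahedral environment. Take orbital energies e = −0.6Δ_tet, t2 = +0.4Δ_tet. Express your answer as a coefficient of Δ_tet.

Tetrahedral splitting is small, so the complex is high-spin.
Configuration: e^4 t2^4.
CFSE = 4(-0.6Δ_tet) + 4(0.4Δ_tet) = -2.4Δ_tet + 1.6Δ_tet = -0.8Δ_tet.

-0.8 Δ_tet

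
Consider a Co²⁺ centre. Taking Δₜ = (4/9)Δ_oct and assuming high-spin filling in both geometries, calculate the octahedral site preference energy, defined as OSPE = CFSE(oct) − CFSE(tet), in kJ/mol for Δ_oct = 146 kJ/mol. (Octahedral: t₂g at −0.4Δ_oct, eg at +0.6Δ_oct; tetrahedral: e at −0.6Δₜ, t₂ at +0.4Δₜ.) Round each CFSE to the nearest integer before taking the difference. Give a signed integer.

-39

Co sits in group 9; removing 2 electrons leaves Co²⁺ with 9 − 2 = 7 d electrons.
In an octahedral site d⁷ (HS) is t₂g⁵ eg², giving CFSE(oct) = -0.8Δ_oct = -117 kJ/mol.
In a tetrahedral site the filling is e⁴ t₂³: CFSE(tet) = -1.2Δₜ = -1.2 × (4/9)(146) = -78 kJ/mol.
OSPE = CFSE(oct) − CFSE(tet) = -117 − (-78) = -39 kJ/mol.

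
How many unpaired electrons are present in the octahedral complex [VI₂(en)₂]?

Ligand charges: 2×(-1) from I⁻ and 2×(+0) from en sum to -2; with overall charge +0, V is +2.
V sits in group 5; removing 2 electrons leaves V²⁺ with 5 − 2 = 3 d electrons.
Configuration: t₂g³ eg⁰, giving 3 unpaired electrons.

3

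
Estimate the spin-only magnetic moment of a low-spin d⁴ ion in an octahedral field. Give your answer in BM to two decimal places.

2.83 BM

Configuration: t₂g⁴ eg⁰ → 2 unpaired electrons.
μ(spin-only) = √[2(2+2)] = √8 ≈ 2.83 BM.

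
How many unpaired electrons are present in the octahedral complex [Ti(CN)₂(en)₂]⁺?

1

Ligand charges: 2×(-1) from CN⁻ and 2×(+0) from en sum to -2; with overall charge +1, Ti is +3.
Ti³⁺: group 4, so d-count = 4 − 3 = 1.
Configuration: t2g^1 e_g^0, giving 1 unpaired electron.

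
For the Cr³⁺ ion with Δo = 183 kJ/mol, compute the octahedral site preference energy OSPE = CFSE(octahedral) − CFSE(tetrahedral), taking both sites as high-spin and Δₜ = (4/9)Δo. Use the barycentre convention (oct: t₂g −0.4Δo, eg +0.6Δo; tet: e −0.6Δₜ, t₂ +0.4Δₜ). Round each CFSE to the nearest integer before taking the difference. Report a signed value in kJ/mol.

-155

Cr is in group 6, so Cr³⁺ is d³ (6 − 3 = 3).
Octahedral high-spin t₂g³ eg⁰: CFSE = -1.2 × 183 = -220 kJ/mol.
Tetrahedral e² t₂¹ gives -0.8Δₜ = -0.8 × (4/9) × 183 = -65 kJ/mol.
OSPE = -220 − (-65) = -155 kJ/mol.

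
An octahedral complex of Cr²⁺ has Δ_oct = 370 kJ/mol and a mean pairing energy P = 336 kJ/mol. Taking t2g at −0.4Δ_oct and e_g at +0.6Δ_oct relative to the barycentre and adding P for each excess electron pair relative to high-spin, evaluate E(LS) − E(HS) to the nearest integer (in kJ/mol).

-34

Cr²⁺: group 6, so d-count = 6 − 2 = 4.
High-spin d⁴ fills as t2g^3 e_g^1 with CFSE 3(−0.4) + 1(+0.6) = -0.6Δ_oct = -222 kJ/mol.
Low-spin t2g^4 e_g^0 gives -1.6Δ_oct = -592 kJ/mol, but forming 1 extra pair costs 1P = 336 kJ/mol, so E(LS) = -592 + 336 = -256 kJ/mol.
Thus E(LS) − E(HS) = -34 kJ/mol.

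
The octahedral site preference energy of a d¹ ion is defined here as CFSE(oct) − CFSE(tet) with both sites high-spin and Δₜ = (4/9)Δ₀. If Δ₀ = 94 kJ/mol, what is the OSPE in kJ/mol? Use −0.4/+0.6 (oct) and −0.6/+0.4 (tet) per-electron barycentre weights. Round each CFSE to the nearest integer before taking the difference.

-13

Octahedral (high-spin): t2g^1 e_g^0, CFSE = 1(−0.4) + 0(+0.6) = -0.4Δ₀ = -0.4 × 94 = -38 kJ/mol.
Tetrahedral: e^1 t2^0, CFSE = 1(−0.6) + 0(+0.4) = -0.6Δₜ = -0.6 × (4/9) × 94 = -25 kJ/mol.
Subtracting, OSPE = -38 − (-25) = -13 kJ/mol.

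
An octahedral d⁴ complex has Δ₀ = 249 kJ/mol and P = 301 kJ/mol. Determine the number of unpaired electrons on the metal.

Δ₀ < P, so pairing is avoided: the ground state is high-spin.
Configuration: t2g^3 e_g^1.
Unpaired electrons: 4.

4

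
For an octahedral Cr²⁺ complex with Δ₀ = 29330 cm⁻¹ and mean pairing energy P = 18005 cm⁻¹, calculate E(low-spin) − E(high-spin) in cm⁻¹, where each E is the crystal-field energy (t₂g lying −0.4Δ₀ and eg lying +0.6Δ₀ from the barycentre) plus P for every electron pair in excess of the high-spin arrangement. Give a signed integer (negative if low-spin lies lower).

Cr sits in group 6; removing 2 electrons leaves Cr²⁺ with 6 − 2 = 4 d electrons.
In the high-spin limit (t₂g³ eg¹) the orbital term is -0.6Δ₀ = -17598 cm⁻¹, with no excess pairing.
Low-spin t₂g⁴ eg⁰ gives -1.6Δ₀ = -46928 cm⁻¹, but forming 1 extra pair costs 1P = 18005 cm⁻¹, so E(LS) = -46928 + 18005 = -28923 cm⁻¹.
E(LS) − E(HS) = -28923 − (-17598) = -11325 cm⁻¹.

-11325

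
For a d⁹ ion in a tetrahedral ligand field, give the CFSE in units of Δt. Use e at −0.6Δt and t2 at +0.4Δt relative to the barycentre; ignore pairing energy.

-0.4 Δt

With tetrahedral geometry the complex is necessarily high-spin.
Configuration: e^4 t2^5.
CFSE = 4(-0.6Δt) + 5(0.4Δt) = -2.4Δt + 2.0Δt = -0.4Δt.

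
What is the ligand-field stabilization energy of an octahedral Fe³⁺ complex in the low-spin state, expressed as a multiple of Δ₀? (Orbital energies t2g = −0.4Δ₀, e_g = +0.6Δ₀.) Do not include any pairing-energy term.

-2.0 Δ₀

Fe³⁺: group 8, so d-count = 8 − 3 = 5.
Configuration: t2g^5 e_g^0.
CFSE = 5(-0.4Δ₀) + 0(0.6Δ₀) = -2.0Δ₀ + 0.0Δ₀ = -2.0Δ₀.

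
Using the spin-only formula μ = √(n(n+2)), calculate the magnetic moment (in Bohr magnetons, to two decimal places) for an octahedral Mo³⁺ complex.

Mo sits in group 6; removing 3 electrons leaves Mo³⁺ with 6 − 3 = 3 d electrons.
Configuration: t₂g³ eg⁰ → 3 unpaired electrons.
μ(spin-only) = √[3(3+2)] = √15 ≈ 3.87 Bohr magnetons.

3.87 Bohr magnetons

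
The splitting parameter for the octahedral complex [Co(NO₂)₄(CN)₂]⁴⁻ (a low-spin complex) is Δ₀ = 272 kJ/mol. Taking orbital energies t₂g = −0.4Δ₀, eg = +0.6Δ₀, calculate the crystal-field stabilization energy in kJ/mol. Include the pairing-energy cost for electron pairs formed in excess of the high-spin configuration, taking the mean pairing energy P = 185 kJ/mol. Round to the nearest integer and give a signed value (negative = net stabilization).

-305

Ligand charges: 4×(-1) from NO₂⁻ and 2×(-1) from CN⁻ sum to -6; with overall charge -4, Co is +2.
Group 9 minus oxidation state +2 gives a d⁷ configuration for Co²⁺.
The d⁷ electrons fill as t₂g⁶ eg¹.
The orbital stabilization is -1.8Δ₀ = -1.8 × 272 = -490 kJ/mol.
Relative to high-spin t₂g⁵ eg² (2 paired), the low-spin configuration has 1 additional pair, contributing +1 × 185 = +185 kJ/mol.
Net CFSE = -490 + 185 = -305 kJ/mol.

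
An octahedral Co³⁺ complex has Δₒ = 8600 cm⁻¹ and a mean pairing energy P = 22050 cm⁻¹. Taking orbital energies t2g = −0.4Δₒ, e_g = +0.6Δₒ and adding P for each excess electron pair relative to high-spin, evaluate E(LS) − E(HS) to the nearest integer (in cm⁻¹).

26900

Co is in group 9, so Co³⁺ is d⁶ (9 − 3 = 6).
High-spin: t2g^4 e_g^2, CFSE = -0.4Δₒ = -3440 cm⁻¹.
Low-spin: t2g^6 e_g^0, orbital CFSE = -2.4Δₒ = -20640 cm⁻¹; plus 2 excess pairs × P = +44100 cm⁻¹; total 23460 cm⁻¹.
The difference is 23460 − (-3440) = 26900 cm⁻¹, so high-spin lies lower.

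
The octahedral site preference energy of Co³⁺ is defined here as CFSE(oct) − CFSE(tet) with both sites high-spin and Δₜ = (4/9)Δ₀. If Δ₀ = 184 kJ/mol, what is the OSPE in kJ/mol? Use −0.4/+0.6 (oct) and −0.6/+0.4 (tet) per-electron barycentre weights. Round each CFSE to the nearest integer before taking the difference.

-25

Co is in group 9, so Co³⁺ is d⁶ (9 − 3 = 6).
In an octahedral site d⁶ (HS) is t₂g⁴ eg², giving CFSE(oct) = -0.4Δ₀ = -74 kJ/mol.
In a tetrahedral site the filling is e³ t₂³: CFSE(tet) = -0.6Δₜ = -0.6 × (4/9)(184) = -49 kJ/mol.
OSPE = -74 − (-49) = -25 kJ/mol.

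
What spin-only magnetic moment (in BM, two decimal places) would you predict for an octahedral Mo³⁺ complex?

3.87 BM

Mo is in group 6, so Mo³⁺ is d³ (6 − 3 = 3).
For octahedral d³ the high- and low-spin configurations coincide.
Configuration: t₂g³ eg⁰ → 3 unpaired electrons.
μ(spin-only) = √[3(3+2)] = √15 ≈ 3.87 BM.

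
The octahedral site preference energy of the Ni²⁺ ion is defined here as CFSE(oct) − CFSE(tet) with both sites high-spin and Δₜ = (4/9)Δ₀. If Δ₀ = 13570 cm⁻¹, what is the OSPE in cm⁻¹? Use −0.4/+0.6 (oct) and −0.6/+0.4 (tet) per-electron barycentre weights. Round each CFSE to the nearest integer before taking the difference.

Group 10 minus oxidation state +2 gives a d⁸ configuration for Ni²⁺.
In an octahedral site d⁸ (HS) is t2g^6 e_g^2, giving CFSE(oct) = -1.2Δ₀ = -16284 cm⁻¹.
Tetrahedral: e^4 t2^4, CFSE = 4(−0.6) + 4(+0.4) = -0.8Δₜ = -0.8 × (4/9) × 13570 = -4825 cm⁻¹.
OSPE = -16284 − (-4825) = -11459 cm⁻¹.

-11459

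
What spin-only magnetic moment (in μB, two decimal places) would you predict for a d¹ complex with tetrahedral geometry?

Tetrahedral splitting is small, so the complex is high-spin.
Configuration: e^1 t2^0 → 1 unpaired electron.
μ(spin-only) = √[1(1+2)] = √3 ≈ 1.73 μB.

1.73 μB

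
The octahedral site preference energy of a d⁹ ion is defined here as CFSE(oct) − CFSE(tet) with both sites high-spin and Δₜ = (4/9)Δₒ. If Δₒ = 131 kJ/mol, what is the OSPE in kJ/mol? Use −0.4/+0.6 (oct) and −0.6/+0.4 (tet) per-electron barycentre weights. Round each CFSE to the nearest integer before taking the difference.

Octahedral high-spin t₂g⁶ eg³: CFSE = -0.6 × 131 = -79 kJ/mol.
In a tetrahedral site the filling is e⁴ t₂⁵: CFSE(tet) = -0.4Δₜ = -0.4 × (4/9)(131) = -23 kJ/mol.
OSPE = -79 − (-23) = -56 kJ/mol.

-56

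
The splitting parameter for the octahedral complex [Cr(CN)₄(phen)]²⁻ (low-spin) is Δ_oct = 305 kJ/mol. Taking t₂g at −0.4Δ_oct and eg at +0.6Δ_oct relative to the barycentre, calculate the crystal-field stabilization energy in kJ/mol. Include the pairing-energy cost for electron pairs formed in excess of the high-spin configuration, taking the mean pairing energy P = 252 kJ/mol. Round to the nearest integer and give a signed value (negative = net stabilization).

Ligand charges: 4×(-1) from CN⁻ and 1×(+0) from phen sum to -4; with overall charge -2, Cr is +2.
Cr is in group 6, so Cr²⁺ is d⁴ (6 − 2 = 4).
Electron filling gives t₂g⁴ eg⁰.
Orbital CFSE = 4(-0.4) + 0(0.6) = -1.6Δ_oct = -1.6 × 305 = -488 kJ/mol.
Pairing penalty: 1 pair vs 0 in the high-spin reference → 1 extra × P = 252 kJ/mol.
Combining: -488 + 252 = -236 kJ/mol.

-236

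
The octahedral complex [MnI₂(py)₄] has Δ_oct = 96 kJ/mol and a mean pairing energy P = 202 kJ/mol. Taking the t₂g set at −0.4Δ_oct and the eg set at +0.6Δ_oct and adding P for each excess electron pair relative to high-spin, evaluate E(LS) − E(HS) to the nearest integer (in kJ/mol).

212

Ligand charges: 2×(-1) from I⁻ and 4×(+0) from py sum to -2; with overall charge +0, Mn is +2.
Mn is in group 7, so Mn²⁺ is d⁵ (7 − 2 = 5).
High-spin d⁵ fills as t₂g³ eg² with CFSE 3(−0.4) + 2(+0.6) = 0.0Δ_oct = 0 kJ/mol.
Low-spin: t₂g⁵ eg⁰, orbital CFSE = -2.0Δ_oct = -192 kJ/mol; plus 2 excess pairs × P = +404 kJ/mol; total 212 kJ/mol.
Thus E(LS) − E(HS) = 212 kJ/mol.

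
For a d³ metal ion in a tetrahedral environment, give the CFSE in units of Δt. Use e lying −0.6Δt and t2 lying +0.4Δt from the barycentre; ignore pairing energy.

Tetrahedral splitting is small, so the complex is high-spin.
Configuration: e^2 t2^1.
CFSE = 2(-0.6Δt) + 1(0.4Δt) = -1.2Δt + 0.4Δt = -0.8Δt.

-0.8 Δt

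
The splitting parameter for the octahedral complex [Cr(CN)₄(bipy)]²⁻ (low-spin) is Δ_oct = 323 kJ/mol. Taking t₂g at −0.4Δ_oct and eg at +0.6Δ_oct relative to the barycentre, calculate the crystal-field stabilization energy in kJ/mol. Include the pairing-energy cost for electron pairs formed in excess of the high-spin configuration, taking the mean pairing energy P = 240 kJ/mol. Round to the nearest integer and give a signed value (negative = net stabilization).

Ligand charges: 4×(-1) from CN⁻ and 1×(+0) from bipy sum to -4; with overall charge -2, Cr is +2.
Group 6 minus oxidation state +2 gives a d⁴ configuration for Cr²⁺.
Electron filling gives t₂g⁴ eg⁰.
CFSE(orbital) = 4×(-0.4Δ_oct) + 0×(0.6Δ_oct) = -1.6Δ_oct; with Δ_oct = 323 kJ/mol that is -517 kJ/mol.
Pairing penalty: 1 pair vs 0 in the high-spin reference → 1 extra × P = 240 kJ/mol.
Combining: -517 + 240 = -277 kJ/mol.

-277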